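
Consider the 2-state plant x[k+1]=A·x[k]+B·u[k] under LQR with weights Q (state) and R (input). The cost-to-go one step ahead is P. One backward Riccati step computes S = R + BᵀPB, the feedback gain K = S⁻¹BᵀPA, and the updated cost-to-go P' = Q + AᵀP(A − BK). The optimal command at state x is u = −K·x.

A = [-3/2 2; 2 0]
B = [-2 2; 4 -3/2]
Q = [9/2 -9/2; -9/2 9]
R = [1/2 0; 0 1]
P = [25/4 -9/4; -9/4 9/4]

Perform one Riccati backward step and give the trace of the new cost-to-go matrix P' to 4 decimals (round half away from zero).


15.5247

BᵀP = [-21.5000 13.5000; 15.8750 -7.8750]
S = R + BᵀPB = [1/2 0; 0 1] + [97.0000 -63.2500; -63.2500 43.5625] = [97.5000 -63.2500; -63.2500 44.5625]
BᵀPA = [59.2500 -43.0000; -39.5625 31.7500]
K = S⁻¹·BᵀPA = [0.4008 0.2672; -0.3189 1.0918]
A−BK = [-0.0606 0.3509; -0.0816 0.5688]
AᵀP(A−BK) = [0.1977 -0.3899; -0.3899 1.8270]
P' = Q + AᵀP(A−BK) = [4.6977 -4.8899; -4.8899 10.8270]
tr(P') = 15.5247


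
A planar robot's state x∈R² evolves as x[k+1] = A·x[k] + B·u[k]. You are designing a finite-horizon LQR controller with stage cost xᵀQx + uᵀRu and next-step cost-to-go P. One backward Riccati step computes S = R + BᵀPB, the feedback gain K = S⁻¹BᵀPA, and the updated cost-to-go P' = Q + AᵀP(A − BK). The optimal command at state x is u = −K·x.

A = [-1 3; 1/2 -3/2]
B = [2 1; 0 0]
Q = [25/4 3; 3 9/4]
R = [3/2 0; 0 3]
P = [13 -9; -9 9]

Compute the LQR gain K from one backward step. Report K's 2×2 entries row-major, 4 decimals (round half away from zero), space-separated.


-0.5833 1.7500 -0.1458 0.4375

BᵀP = [26.0000 -18.0000; 13.0000 -9.0000]
S = R + BᵀPB = [3/2 0; 0 3] + [52.0000 26.0000; 26.0000 13.0000] = [53.5000 26.0000; 26.0000 16.0000]
BᵀPA = [-35.0000 105.0000; -17.5000 52.5000]
K = S⁻¹·BᵀPA = [-0.5833 1.7500; -0.1458 0.4375]
A−BK = [0.3125 -0.9375; 0.5000 -1.5000]
AᵀP(A−BK) = [1.2813 -3.8438; -3.8438 11.5313]
P' = Q + AᵀP(A−BK) = [7.5313 -0.8438; -0.8438 13.7813]
tr(P') = 21.3125


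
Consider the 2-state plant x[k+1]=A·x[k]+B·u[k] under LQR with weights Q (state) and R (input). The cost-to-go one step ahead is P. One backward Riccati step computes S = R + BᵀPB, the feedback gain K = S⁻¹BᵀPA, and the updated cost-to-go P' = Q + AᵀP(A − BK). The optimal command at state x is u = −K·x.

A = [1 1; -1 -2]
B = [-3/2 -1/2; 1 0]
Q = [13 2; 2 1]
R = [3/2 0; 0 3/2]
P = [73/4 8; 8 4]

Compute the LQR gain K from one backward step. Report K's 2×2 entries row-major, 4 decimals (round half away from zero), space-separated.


BᵀP = [-19.3750 -8.0000; -9.1250 -4.0000]
S = R + BᵀPB = [3/2 0; 0 3/2] + [21.0625 9.6875; 9.6875 4.5625] = [22.5625 9.6875; 9.6875 6.0625]
BᵀPA = [-11.3750 -3.3750; -5.1250 -1.1250]
K = S⁻¹·BᵀPA = [-0.4498 -0.2227; -0.1266 0.1703]
A−BK = [0.2620 0.7511; -0.5502 -1.7773]
AᵀP(A−BK) = [0.4847 0.5895; 0.5895 1.6900]
P' = Q + AᵀP(A−BK) = [13.4847 2.5895; 2.5895 2.6900]
tr(P') = 16.1747

-0.4498 -0.2227 -0.1266 0.1703


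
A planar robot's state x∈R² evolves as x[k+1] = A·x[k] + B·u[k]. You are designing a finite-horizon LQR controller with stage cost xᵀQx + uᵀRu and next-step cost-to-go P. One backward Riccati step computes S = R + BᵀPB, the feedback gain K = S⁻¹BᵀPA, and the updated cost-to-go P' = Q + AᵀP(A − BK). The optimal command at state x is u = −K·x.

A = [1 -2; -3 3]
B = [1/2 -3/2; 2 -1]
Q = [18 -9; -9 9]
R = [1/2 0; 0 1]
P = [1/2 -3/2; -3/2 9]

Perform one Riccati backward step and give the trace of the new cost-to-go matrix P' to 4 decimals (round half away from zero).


32.4047

BᵀP = [-2.7500 17.2500; 0.7500 -6.7500]
S = R + BᵀPB = [1/2 0; 0 1] + [33.1250 -13.1250; -13.1250 5.6250] = [33.6250 -13.1250; -13.1250 6.6250]
BᵀPA = [-54.5000 57.2500; 21.0000 -21.7500]
K = S⁻¹·BᵀPA = [-1.6918 1.8577; -0.1819 0.3973]
A−BK = [1.5730 -2.3329; 0.2017 -0.3181]
AᵀP(A−BK) = [2.1157 -2.5996; -2.5996 3.2890]
P' = Q + AᵀP(A−BK) = [20.1157 -11.5996; -11.5996 12.2890]
tr(P') = 32.4047


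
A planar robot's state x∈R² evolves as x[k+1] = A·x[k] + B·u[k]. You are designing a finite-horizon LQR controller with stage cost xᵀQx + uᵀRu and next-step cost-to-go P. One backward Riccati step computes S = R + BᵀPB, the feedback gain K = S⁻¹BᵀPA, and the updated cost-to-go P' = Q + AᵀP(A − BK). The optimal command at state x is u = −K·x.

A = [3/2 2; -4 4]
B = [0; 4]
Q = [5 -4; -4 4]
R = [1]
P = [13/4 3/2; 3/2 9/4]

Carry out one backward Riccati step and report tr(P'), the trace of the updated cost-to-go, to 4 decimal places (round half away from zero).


BᵀP = [6.0000 9.0000]
S = R + BᵀPB = [1] + [36.0000] = [37.0000]
BᵀPA = [-27.0000 48.0000]
K = S⁻¹·BᵀPA = [-0.7297 1.2973]
A−BK = [1.5000 2.0000; -1.0811 -1.1892]
AᵀP(A−BK) = [5.6098 5.7770; 5.7770 10.7297]
P' = Q + AᵀP(A−BK) = [10.6098 1.7770; 1.7770 14.7297]
tr(P') = 25.3395

25.3395


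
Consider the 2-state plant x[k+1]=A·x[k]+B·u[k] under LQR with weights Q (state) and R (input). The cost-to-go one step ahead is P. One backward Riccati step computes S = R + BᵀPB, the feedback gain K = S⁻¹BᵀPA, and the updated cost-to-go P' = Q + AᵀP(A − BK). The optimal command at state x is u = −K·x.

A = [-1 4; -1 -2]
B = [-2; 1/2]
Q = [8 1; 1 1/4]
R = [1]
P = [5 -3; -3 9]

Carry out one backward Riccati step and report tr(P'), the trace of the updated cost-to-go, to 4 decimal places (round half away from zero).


BᵀP = [-11.5000 10.5000]
S = R + BᵀPB = [1] + [28.2500] = [29.2500]
BᵀPA = [1.0000 -67.0000]
K = S⁻¹·BᵀPA = [0.0342 -2.2906]
A−BK = [-0.9316 -0.5812; -1.0171 -0.8547]
AᵀP(A−BK) = [7.9658 6.2906; 6.2906 10.5299]
P' = Q + AᵀP(A−BK) = [15.9658 7.2906; 7.2906 10.7799]
tr(P') = 26.7457

26.7457


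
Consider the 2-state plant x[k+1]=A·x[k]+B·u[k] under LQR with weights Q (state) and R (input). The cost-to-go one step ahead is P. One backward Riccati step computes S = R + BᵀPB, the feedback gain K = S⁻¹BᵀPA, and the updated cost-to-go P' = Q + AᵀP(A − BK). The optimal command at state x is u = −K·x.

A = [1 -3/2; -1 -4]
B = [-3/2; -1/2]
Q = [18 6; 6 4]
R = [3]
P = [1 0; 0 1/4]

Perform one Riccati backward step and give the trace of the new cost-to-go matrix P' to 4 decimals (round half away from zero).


BᵀP = [-1.5000 -0.1250]
S = R + BᵀPB = [3] + [2.3125] = [5.3125]
BᵀPA = [-1.3750 2.7500]
K = S⁻¹·BᵀPA = [-0.2588 0.5176]
A−BK = [0.6118 -0.7235; -1.1294 -3.7412]
AᵀP(A−BK) = [0.8941 0.2118; 0.2118 4.8265]
P' = Q + AᵀP(A−BK) = [18.8941 6.2118; 6.2118 8.8265]
tr(P') = 27.7206

27.7206


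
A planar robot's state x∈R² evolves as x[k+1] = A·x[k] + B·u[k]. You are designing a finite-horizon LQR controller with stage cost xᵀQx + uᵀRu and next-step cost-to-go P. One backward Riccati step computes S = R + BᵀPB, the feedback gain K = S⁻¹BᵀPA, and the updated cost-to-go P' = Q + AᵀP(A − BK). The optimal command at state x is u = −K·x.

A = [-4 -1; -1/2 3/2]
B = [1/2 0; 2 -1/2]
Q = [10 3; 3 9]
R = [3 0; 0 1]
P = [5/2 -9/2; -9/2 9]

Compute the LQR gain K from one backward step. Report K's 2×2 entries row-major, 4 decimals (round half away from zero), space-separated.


BᵀP = [-7.7500 15.7500; 2.2500 -4.5000]
S = R + BᵀPB = [3 0; 0 1] + [27.6250 -7.8750; -7.8750 2.2500] = [30.6250 -7.8750; -7.8750 3.2500]
BᵀPA = [23.1250 31.3750; -6.7500 -9.0000]
K = S⁻¹·BᵀPA = [0.5864 0.8288; -0.6560 -0.7609]
A−BK = [-4.2932 -1.4144; -2.0008 -0.5381]
AᵀP(A−BK) = [6.2611 3.6972; 3.6972 3.3973]
P' = Q + AᵀP(A−BK) = [16.2611 6.6972; 6.6972 12.3973]
tr(P') = 28.6585

0.5864 0.8288 -0.6560 -0.7609


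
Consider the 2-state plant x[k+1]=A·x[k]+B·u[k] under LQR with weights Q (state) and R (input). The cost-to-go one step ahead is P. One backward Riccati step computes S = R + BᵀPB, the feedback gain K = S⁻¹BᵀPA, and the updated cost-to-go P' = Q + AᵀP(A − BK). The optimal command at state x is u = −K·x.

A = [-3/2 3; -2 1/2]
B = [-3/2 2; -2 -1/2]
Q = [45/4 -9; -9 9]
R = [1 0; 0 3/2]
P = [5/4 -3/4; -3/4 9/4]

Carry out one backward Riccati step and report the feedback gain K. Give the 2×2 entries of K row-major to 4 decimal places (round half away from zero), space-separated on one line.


BᵀP = [-0.3750 -3.3750; 2.8750 -2.6250]
S = R + BᵀPB = [1 0; 0 3/2] + [7.3125 0.9375; 0.9375 7.0625] = [8.3125 0.9375; 0.9375 8.5625]
BᵀPA = [7.3125 -2.8125; 0.9375 7.3125]
K = S⁻¹·BᵀPA = [0.8782 -0.4401; 0.0133 0.9022]
A−BK = [-0.2094 0.5355; -0.2369 0.0709]
AᵀP(A−BK) = [0.8782 -0.4401; -0.4401 1.7274]
P' = Q + AᵀP(A−BK) = [12.1282 -9.4401; -9.4401 10.7274]
tr(P') = 22.8556

0.8782 -0.4401 0.0133 0.9022


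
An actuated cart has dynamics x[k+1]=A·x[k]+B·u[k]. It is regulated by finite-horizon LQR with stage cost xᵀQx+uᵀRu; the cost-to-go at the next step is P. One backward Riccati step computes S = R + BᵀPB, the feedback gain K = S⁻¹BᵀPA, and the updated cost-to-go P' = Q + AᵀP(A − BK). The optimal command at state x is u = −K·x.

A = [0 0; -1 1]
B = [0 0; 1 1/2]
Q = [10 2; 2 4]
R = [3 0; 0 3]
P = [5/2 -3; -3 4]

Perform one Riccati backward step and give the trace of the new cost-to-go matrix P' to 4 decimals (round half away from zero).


17.0000

BᵀP = [-3.0000 4.0000; -1.5000 2.0000]
S = R + BᵀPB = [3 0; 0 3] + [4.0000 2.0000; 2.0000 1.0000] = [7.0000 2.0000; 2.0000 4.0000]
BᵀPA = [-4.0000 4.0000; -2.0000 2.0000]
K = S⁻¹·BᵀPA = [-0.5000 0.5000; -0.2500 0.2500]
A−BK = [0.0000 0.0000; -0.3750 0.3750]
AᵀP(A−BK) = [1.5000 -1.5000; -1.5000 1.5000]
P' = Q + AᵀP(A−BK) = [11.5000 0.5000; 0.5000 5.5000]
tr(P') = 17.0000


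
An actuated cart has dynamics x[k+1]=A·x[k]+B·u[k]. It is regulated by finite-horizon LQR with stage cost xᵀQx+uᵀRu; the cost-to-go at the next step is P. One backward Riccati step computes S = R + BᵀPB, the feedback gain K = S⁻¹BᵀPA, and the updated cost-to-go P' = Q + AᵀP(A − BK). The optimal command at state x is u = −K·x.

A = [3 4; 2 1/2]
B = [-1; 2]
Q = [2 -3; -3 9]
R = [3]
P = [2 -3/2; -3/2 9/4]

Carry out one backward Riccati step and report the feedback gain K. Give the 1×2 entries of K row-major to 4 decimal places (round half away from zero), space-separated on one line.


-0.1500 -0.8500

BᵀP = [-5.0000 6.0000]
S = R + BᵀPB = [3] + [17.0000] = [20.0000]
BᵀPA = [-3.0000 -17.0000]
K = S⁻¹·BᵀPA = [-0.1500 -0.8500]
A−BK = [2.8500 3.1500; 2.3000 2.2000]
AᵀP(A−BK) = [8.5500 9.4500; 9.4500 12.1125]
P' = Q + AᵀP(A−BK) = [10.5500 6.4500; 6.4500 21.1125]
tr(P') = 31.6625


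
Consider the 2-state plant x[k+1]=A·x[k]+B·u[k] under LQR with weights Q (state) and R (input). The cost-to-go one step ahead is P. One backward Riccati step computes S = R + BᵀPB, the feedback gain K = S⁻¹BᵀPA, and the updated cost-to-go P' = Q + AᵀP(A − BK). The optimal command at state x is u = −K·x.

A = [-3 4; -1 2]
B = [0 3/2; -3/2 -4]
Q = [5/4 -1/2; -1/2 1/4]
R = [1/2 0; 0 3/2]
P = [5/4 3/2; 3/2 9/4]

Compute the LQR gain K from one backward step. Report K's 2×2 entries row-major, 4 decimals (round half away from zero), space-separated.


1.4943 -2.2073 0.1791 -0.3429

BᵀP = [-2.2500 -3.3750; -4.1250 -6.7500]
S = R + BᵀPB = [1/2 0; 0 3/2] + [5.0625 10.1250; 10.1250 20.8125] = [5.5625 10.1250; 10.1250 22.3125]
BᵀPA = [10.1250 -15.7500; 19.1250 -30.0000]
K = S⁻¹·BᵀPA = [1.4943 -2.2073; 0.1791 -0.3429]
A−BK = [-3.2686 4.5144; 1.9577 -2.6826]
AᵀP(A−BK) = [3.9457 -5.5931; -5.5931 7.9479]
P' = Q + AᵀP(A−BK) = [5.1957 -6.0931; -6.0931 8.1979]
tr(P') = 13.3937


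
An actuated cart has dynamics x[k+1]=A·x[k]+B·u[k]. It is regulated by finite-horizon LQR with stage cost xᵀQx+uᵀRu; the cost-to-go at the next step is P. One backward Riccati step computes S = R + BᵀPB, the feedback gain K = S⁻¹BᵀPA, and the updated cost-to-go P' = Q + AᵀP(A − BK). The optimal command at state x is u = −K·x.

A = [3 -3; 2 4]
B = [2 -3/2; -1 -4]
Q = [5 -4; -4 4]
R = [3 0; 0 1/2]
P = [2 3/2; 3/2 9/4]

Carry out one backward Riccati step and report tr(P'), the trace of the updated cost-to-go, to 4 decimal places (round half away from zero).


16.6180

BᵀP = [2.5000 0.7500; -9.0000 -11.2500]
S = R + BᵀPB = [3 0; 0 1/2] + [4.2500 -6.7500; -6.7500 58.5000] = [7.2500 -6.7500; -6.7500 59.0000]
BᵀPA = [9.0000 -4.5000; -49.5000 -18.0000]
K = S⁻¹·BᵀPA = [0.5151 -1.0126; -0.7800 -0.4209]
A−BK = [0.7997 -1.6062; -0.6051 1.3037]
AᵀP(A−BK) = [1.7514 -2.7228; -2.7228 5.8666]
P' = Q + AᵀP(A−BK) = [6.7514 -6.7228; -6.7228 9.8666]
tr(P') = 16.6180


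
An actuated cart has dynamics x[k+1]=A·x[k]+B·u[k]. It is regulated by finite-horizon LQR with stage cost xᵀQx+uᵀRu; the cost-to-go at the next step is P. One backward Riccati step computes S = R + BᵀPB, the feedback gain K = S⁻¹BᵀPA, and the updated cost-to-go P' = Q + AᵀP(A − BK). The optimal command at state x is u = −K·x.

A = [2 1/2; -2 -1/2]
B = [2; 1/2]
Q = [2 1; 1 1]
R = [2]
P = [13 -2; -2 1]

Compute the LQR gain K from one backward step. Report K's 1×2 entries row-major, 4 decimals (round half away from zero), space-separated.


1.1343 0.2836

BᵀP = [25.0000 -3.5000]
S = R + BᵀPB = [2] + [48.2500] = [50.2500]
BᵀPA = [57.0000 14.2500]
K = S⁻¹·BᵀPA = [1.1343 0.2836]
A−BK = [-0.2687 -0.0672; -2.5672 -0.6418]
AᵀP(A−BK) = [7.3433 1.8358; 1.8358 0.4590]
P' = Q + AᵀP(A−BK) = [9.3433 2.8358; 2.8358 1.4590]
tr(P') = 10.8022


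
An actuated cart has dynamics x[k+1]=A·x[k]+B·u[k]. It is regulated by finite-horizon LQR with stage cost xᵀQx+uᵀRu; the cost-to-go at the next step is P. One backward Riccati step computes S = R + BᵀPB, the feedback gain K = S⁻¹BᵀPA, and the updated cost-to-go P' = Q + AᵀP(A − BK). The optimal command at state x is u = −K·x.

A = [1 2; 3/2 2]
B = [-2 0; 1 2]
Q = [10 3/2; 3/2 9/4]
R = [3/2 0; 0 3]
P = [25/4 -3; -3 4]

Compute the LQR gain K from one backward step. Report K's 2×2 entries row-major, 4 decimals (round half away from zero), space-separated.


-0.3178 -0.7092 0.6503 0.9571

BᵀP = [-15.5000 10.0000; -6.0000 8.0000]
S = R + BᵀPB = [3/2 0; 0 3] + [41.0000 20.0000; 20.0000 16.0000] = [42.5000 20.0000; 20.0000 19.0000]
BᵀPA = [-0.5000 -11.0000; 6.0000 4.0000]
K = S⁻¹·BᵀPA = [-0.3178 -0.7092; 0.6503 0.9571]
A−BK = [0.3644 0.5816; 0.5172 0.7951]
AᵀP(A−BK) = [2.1893 3.4031; 3.4031 5.3706]
P' = Q + AᵀP(A−BK) = [12.1893 4.9031; 4.9031 7.6206]
tr(P') = 19.8098


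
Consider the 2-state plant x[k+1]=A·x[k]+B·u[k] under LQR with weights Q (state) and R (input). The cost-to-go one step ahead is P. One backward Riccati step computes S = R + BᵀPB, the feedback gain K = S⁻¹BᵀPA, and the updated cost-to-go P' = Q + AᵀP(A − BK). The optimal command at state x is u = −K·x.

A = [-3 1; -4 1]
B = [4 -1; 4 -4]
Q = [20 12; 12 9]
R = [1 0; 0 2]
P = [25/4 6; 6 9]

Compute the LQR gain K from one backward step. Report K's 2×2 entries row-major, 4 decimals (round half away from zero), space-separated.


BᵀP = [49.0000 60.0000; -30.2500 -42.0000]
S = R + BᵀPB = [1 0; 0 2] + [436.0000 -289.0000; -289.0000 198.2500] = [437.0000 -289.0000; -289.0000 200.2500]
BᵀPA = [-387.0000 109.0000; 258.7500 -72.2500]
K = S⁻¹·BᵀPA = [-0.6815 0.2374; 0.3086 -0.0181]
A−BK = [0.0346 0.0321; -0.0396 -0.0223]
AᵀP(A−BK) = [0.6601 -0.1704; -0.1704 0.0594]
P' = Q + AᵀP(A−BK) = [20.6601 11.8296; 11.8296 9.0594]
tr(P') = 29.7194

-0.6815 0.2374 0.3086 -0.0181


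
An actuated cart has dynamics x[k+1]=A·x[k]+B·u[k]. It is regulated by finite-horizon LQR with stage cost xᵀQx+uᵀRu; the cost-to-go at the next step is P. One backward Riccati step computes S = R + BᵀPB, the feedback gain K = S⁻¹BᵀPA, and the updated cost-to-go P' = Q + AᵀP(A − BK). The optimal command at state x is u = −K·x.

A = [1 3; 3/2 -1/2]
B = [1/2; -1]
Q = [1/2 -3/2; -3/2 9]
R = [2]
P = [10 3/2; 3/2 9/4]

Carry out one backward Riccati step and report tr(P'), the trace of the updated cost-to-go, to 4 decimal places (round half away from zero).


90.7202

BᵀP = [3.5000 -1.5000]
S = R + BᵀPB = [2] + [3.2500] = [5.2500]
BᵀPA = [1.2500 11.2500]
K = S⁻¹·BᵀPA = [0.2381 2.1429]
A−BK = [0.8810 1.9286; 1.7381 1.6429]
AᵀP(A−BK) = [19.2649 31.6339; 31.6339 61.9554]
P' = Q + AᵀP(A−BK) = [19.7649 30.1339; 30.1339 70.9554]
tr(P') = 90.7202


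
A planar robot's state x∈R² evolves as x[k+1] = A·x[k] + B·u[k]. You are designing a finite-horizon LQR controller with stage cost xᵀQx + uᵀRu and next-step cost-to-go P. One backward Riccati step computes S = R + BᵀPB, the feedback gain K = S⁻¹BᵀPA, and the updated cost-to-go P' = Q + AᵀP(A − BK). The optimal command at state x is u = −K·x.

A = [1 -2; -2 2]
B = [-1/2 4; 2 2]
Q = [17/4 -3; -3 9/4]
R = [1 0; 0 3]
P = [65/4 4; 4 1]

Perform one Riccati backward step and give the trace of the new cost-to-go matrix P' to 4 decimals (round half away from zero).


7.0470

BᵀP = [-0.1250 0.0000; 73.0000 18.0000]
S = R + BᵀPB = [1 0; 0 3] + [0.0625 -0.5000; -0.5000 328.0000] = [1.0625 -0.5000; -0.5000 331.0000]
BᵀPA = [-0.1250 0.2500; 37.0000 -110.0000]
K = S⁻¹·BᵀPA = [-0.0651 0.0790; 0.1117 -0.3322]
A−BK = [0.5207 -0.6317; -2.0932 2.5065]
AᵀP(A−BK) = [0.1096 -0.1985; -0.1985 0.4375]
P' = Q + AᵀP(A−BK) = [4.3596 -3.1985; -3.1985 2.6875]
tr(P') = 7.0470


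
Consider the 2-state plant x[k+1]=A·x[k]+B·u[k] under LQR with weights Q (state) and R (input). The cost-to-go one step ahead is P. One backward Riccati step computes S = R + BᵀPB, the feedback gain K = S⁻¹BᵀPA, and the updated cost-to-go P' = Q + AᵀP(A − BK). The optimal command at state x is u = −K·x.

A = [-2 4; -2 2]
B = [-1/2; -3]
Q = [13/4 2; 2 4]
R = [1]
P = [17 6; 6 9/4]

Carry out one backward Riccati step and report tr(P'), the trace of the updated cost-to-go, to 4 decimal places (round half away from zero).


26.3420

BᵀP = [-26.5000 -9.7500]
S = R + BᵀPB = [1] + [42.5000] = [43.5000]
BᵀPA = [72.5000 -125.5000]
K = S⁻¹·BᵀPA = [1.6667 -2.8851]
A−BK = [-1.1667 2.5575; 3.0000 -6.6552]
AᵀP(A−BK) = [4.1667 -7.8333; -7.8333 14.9253]
P' = Q + AᵀP(A−BK) = [7.4167 -5.8333; -5.8333 18.9253]
tr(P') = 26.3420


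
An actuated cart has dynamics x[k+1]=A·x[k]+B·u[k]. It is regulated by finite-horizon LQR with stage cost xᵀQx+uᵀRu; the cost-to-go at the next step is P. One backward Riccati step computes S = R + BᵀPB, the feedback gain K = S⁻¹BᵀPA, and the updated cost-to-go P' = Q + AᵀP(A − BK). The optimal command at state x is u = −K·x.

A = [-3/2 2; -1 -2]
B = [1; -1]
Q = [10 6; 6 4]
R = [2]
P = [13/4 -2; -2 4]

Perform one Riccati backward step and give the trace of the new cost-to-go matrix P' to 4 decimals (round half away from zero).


BᵀP = [5.2500 -6.0000]
S = R + BᵀPB = [2] + [11.2500] = [13.2500]
BᵀPA = [-1.8750 22.5000]
K = S⁻¹·BᵀPA = [-0.1415 1.6981]
A−BK = [-1.3585 0.3019; -1.1415 -0.3019]
AᵀP(A−BK) = [5.0472 -0.5660; -0.5660 6.7925]
P' = Q + AᵀP(A−BK) = [15.0472 5.4340; 5.4340 10.7925]
tr(P') = 25.8396

25.8396


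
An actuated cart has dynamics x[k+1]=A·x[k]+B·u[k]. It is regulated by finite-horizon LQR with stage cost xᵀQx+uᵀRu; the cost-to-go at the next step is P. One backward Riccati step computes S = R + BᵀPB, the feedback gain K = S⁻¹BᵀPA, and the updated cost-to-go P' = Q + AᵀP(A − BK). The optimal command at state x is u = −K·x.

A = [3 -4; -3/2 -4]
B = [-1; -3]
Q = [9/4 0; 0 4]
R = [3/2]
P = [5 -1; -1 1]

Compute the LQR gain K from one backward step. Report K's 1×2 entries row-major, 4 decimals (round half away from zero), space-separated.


BᵀP = [-2.0000 -2.0000]
S = R + BᵀPB = [3/2] + [8.0000] = [9.5000]
BᵀPA = [-3.0000 16.0000]
K = S⁻¹·BᵀPA = [-0.3158 1.6842]
A−BK = [2.6842 -2.3158; -2.4474 1.0526]
AᵀP(A−BK) = [55.3026 -42.9474; -42.9474 37.0526]
P' = Q + AᵀP(A−BK) = [57.5526 -42.9474; -42.9474 41.0526]
tr(P') = 98.6053

-0.3158 1.6842


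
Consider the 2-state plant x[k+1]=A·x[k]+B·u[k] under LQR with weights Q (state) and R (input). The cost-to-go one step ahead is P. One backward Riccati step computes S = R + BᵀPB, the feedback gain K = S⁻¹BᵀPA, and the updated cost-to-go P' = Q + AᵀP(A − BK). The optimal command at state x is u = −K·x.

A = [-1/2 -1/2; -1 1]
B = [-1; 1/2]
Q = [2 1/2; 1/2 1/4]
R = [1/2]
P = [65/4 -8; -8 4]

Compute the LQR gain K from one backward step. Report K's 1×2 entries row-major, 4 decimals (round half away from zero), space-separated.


0.0049 0.7816

BᵀP = [-20.2500 10.0000]
S = R + BᵀPB = [1/2] + [25.2500] = [25.7500]
BᵀPA = [0.1250 20.1250]
K = S⁻¹·BᵀPA = [0.0049 0.7816]
A−BK = [-0.4951 0.2816; -1.0024 0.6092]
AᵀP(A−BK) = [0.0619 -0.0352; -0.0352 0.3337]
P' = Q + AᵀP(A−BK) = [2.0619 0.4648; 0.4648 0.5837]
tr(P') = 2.6456


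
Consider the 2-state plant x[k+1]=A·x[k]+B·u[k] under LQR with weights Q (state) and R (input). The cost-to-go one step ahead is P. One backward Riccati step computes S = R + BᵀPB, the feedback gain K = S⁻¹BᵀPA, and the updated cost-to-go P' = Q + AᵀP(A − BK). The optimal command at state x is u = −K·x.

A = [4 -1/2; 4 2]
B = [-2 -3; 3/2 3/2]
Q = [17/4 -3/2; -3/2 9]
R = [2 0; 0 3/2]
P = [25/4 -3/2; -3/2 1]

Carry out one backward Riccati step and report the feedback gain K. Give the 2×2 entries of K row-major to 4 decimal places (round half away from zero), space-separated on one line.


0.2210 0.2665 -0.9697 0.1212

BᵀP = [-14.7500 4.5000; -21.0000 6.0000]
S = R + BᵀPB = [2 0; 0 3/2] + [36.2500 51.0000; 51.0000 72.0000] = [38.2500 51.0000; 51.0000 73.5000]
BᵀPA = [-41.0000 16.3750; -60.0000 22.5000]
K = S⁻¹·BᵀPA = [0.2210 0.2665; -0.9697 0.1212]
A−BK = [1.5330 0.3966; 5.1230 1.4184]
AᵀP(A−BK) = [18.8806 4.6988; 4.6988 1.4715]
P' = Q + AᵀP(A−BK) = [23.1306 3.1988; 3.1988 10.4715]
tr(P') = 33.6020


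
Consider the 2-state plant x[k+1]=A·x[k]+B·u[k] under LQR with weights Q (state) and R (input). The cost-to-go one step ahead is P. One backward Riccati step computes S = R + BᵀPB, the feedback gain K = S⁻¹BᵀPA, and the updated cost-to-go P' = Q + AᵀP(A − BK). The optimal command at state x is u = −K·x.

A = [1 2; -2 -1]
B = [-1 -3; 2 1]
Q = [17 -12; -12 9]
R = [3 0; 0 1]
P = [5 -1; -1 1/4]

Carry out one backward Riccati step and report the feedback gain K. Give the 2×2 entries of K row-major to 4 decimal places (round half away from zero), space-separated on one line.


-0.0939 -0.0968 -0.3902 -0.6329

BᵀP = [-7.0000 1.5000; -16.0000 3.2500]
S = R + BᵀPB = [3 0; 0 1] + [10.0000 22.5000; 22.5000 51.2500] = [13.0000 22.5000; 22.5000 52.2500]
BᵀPA = [-10.0000 -15.5000; -22.5000 -35.2500]
K = S⁻¹·BᵀPA = [-0.0939 -0.0968; -0.3902 -0.6329]
A−BK = [-0.2645 0.0043; -1.4220 -0.1734]
AᵀP(A−BK) = [0.2818 0.2905; 0.2905 0.4379]
P' = Q + AᵀP(A−BK) = [17.2818 -11.7095; -11.7095 9.4379]
tr(P') = 26.7197


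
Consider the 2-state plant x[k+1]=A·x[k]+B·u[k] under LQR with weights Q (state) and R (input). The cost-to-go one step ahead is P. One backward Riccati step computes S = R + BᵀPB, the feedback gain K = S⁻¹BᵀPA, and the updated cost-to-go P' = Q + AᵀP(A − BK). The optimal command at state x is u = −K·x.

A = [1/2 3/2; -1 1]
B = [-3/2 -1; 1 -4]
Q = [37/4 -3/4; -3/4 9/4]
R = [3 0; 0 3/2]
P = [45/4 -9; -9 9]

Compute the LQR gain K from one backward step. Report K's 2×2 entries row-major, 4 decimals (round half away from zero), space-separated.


BᵀP = [-25.8750 22.5000; 24.7500 -27.0000]
S = R + BᵀPB = [3 0; 0 3/2] + [61.3125 -64.1250; -64.1250 83.2500] = [64.3125 -64.1250; -64.1250 84.7500]
BᵀPA = [-35.4375 -16.3125; 39.3750 10.1250]
K = S⁻¹·BᵀPA = [-0.3574 -0.5478; 0.1942 -0.2950]
A−BK = [0.1580 0.3833; 0.1341 0.3677]
AᵀP(A−BK) = [0.5012 0.6411; 0.6411 1.3635]
P' = Q + AᵀP(A−BK) = [9.7512 -0.1089; -0.1089 3.6135]
tr(P') = 13.3647

-0.3574 -0.5478 0.1942 -0.2950


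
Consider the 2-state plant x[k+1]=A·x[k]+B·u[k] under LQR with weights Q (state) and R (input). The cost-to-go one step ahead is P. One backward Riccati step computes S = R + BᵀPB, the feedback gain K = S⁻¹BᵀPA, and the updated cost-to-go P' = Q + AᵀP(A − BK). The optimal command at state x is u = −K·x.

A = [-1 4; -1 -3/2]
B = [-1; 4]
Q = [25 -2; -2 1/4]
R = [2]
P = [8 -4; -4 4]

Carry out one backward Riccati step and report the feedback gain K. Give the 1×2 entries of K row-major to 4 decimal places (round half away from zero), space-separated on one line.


0.0377 -1.1887

BᵀP = [-24.0000 20.0000]
S = R + BᵀPB = [2] + [104.0000] = [106.0000]
BᵀPA = [4.0000 -126.0000]
K = S⁻¹·BᵀPA = [0.0377 -1.1887]
A−BK = [-0.9623 2.8113; -1.1509 3.2547]
AᵀP(A−BK) = [3.8491 -11.2453; -11.2453 35.2264]
P' = Q + AᵀP(A−BK) = [28.8491 -13.2453; -13.2453 35.4764]
tr(P') = 64.3255


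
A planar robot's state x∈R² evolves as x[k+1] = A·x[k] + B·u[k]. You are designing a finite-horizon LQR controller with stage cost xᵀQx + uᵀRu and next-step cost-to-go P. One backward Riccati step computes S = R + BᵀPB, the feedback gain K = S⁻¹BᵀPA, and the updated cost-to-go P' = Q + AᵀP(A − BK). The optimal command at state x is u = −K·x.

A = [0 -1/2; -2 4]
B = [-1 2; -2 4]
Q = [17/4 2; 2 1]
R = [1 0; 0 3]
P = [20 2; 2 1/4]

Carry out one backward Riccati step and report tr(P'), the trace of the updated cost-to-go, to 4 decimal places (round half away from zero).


BᵀP = [-24.0000 -2.5000; 48.0000 5.0000]
S = R + BᵀPB = [1 0; 0 3] + [29.0000 -58.0000; -58.0000 116.0000] = [30.0000 -58.0000; -58.0000 119.0000]
BᵀPA = [5.0000 2.0000; -10.0000 -4.0000]
K = S⁻¹·BᵀPA = [0.0728 0.0291; -0.0485 -0.0194]
A−BK = [0.1699 -0.4320; -1.6602 4.1359]
AᵀP(A−BK) = [0.1505 -0.3398; -0.3398 0.8641]
P' = Q + AᵀP(A−BK) = [4.4005 1.6602; 1.6602 1.8641]
tr(P') = 6.2646

6.2646


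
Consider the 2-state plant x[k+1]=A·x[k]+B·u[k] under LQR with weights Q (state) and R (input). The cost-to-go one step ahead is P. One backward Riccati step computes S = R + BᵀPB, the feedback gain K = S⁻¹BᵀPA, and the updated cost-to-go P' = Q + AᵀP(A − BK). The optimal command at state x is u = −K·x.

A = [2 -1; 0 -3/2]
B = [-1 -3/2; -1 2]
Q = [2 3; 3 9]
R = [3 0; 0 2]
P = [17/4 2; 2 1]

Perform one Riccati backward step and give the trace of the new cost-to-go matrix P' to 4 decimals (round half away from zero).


17.3464

BᵀP = [-6.2500 -3.0000; -2.3750 -1.0000]
S = R + BᵀPB = [3 0; 0 2] + [9.2500 3.3750; 3.3750 1.5625] = [12.2500 3.3750; 3.3750 3.5625]
BᵀPA = [-12.5000 10.7500; -4.7500 3.8750]
K = S⁻¹·BᵀPA = [-0.8837 0.7820; -0.4961 0.3469]
A−BK = [0.3721 0.3023; 0.1085 -1.4118]
AᵀP(A−BK) = [3.5969 -3.0775; -3.0775 2.7495]
P' = Q + AᵀP(A−BK) = [5.5969 -0.0775; -0.0775 11.7495]
tr(P') = 17.3464


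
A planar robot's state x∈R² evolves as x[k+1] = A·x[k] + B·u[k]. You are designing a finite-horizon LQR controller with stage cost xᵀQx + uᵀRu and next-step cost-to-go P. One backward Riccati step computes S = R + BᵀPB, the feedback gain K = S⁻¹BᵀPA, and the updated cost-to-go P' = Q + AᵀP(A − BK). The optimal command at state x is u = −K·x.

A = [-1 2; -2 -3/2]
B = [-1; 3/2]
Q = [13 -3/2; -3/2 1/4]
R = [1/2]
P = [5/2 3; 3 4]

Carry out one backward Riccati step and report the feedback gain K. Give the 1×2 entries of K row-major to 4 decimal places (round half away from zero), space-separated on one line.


-2.6667 -0.1667

BᵀP = [2.0000 3.0000]
S = R + BᵀPB = [1/2] + [2.5000] = [3.0000]
BᵀPA = [-8.0000 -0.5000]
K = S⁻¹·BᵀPA = [-2.6667 -0.1667]
A−BK = [-3.6667 1.8333; 2.0000 -1.2500]
AᵀP(A−BK) = [9.1667 -1.8333; -1.8333 0.9167]
P' = Q + AᵀP(A−BK) = [22.1667 -3.3333; -3.3333 1.1667]
tr(P') = 23.3333


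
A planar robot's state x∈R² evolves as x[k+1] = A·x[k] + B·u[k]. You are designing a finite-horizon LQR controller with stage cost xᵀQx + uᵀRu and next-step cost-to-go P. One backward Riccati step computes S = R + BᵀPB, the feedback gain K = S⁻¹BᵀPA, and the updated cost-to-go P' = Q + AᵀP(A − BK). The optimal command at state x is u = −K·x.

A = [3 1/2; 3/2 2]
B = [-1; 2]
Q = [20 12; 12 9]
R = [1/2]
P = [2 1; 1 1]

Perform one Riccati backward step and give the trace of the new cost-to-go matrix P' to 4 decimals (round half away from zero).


BᵀP = [0.0000 1.0000]
S = R + BᵀPB = [1/2] + [2.0000] = [2.5000]
BᵀPA = [1.5000 2.0000]
K = S⁻¹·BᵀPA = [0.6000 0.8000]
A−BK = [3.6000 1.3000; 0.3000 0.4000]
AᵀP(A−BK) = [28.3500 11.5500; 11.5500 4.9000]
P' = Q + AᵀP(A−BK) = [48.3500 23.5500; 23.5500 13.9000]
tr(P') = 62.2500

62.2500


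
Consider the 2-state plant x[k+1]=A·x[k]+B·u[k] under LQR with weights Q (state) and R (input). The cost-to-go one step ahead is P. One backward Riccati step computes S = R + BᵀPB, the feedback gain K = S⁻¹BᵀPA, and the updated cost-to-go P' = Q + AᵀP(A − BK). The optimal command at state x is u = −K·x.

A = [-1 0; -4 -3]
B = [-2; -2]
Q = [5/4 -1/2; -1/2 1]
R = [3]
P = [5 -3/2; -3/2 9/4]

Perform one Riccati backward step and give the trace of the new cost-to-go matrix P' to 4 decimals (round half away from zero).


42.0375

BᵀP = [-7.0000 -1.5000]
S = R + BᵀPB = [3] + [17.0000] = [20.0000]
BᵀPA = [13.0000 4.5000]
K = S⁻¹·BᵀPA = [0.6500 0.2250]
A−BK = [0.3000 0.4500; -2.7000 -2.5500]
AᵀP(A−BK) = [20.5500 19.5750; 19.5750 19.2375]
P' = Q + AᵀP(A−BK) = [21.8000 19.0750; 19.0750 20.2375]
tr(P') = 42.0375


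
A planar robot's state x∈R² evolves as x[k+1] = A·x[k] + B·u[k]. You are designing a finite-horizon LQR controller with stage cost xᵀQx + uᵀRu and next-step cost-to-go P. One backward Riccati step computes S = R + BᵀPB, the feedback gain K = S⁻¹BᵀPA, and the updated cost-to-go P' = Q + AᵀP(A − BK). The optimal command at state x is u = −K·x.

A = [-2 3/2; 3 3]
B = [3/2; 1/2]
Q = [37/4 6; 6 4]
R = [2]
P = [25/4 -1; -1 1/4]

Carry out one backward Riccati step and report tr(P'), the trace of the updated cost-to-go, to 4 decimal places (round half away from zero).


BᵀP = [8.8750 -1.3750]
S = R + BᵀPB = [2] + [12.6250] = [14.6250]
BᵀPA = [-21.8750 9.1875]
K = S⁻¹·BᵀPA = [-1.4957 0.6282]
A−BK = [0.2436 0.5577; 3.7479 2.6859]
AᵀP(A−BK) = [6.5310 -1.2580; -1.2580 1.5409]
P' = Q + AᵀP(A−BK) = [15.7810 4.7420; 4.7420 5.5409]
tr(P') = 21.3218

21.3218


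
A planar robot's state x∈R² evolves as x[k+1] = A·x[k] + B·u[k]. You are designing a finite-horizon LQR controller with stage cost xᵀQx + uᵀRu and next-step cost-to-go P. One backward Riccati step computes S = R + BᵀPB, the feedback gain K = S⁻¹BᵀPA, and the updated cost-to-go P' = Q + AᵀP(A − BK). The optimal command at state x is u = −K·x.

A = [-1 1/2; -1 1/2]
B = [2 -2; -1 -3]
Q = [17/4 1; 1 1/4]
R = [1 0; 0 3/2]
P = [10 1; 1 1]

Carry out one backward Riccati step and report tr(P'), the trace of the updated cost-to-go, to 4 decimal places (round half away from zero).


BᵀP = [19.0000 1.0000; -23.0000 -5.0000]
S = R + BᵀPB = [1 0; 0 3/2] + [37.0000 -41.0000; -41.0000 61.0000] = [38.0000 -41.0000; -41.0000 62.5000]
BᵀPA = [-20.0000 10.0000; 28.0000 -14.0000]
K = S⁻¹·BᵀPA = [-0.1470 0.0735; 0.3516 -0.1758]
A−BK = [-0.0029 0.0014; -0.0922 0.0461]
AᵀP(A−BK) = [0.2161 -0.1081; -0.1081 0.0540]
P' = Q + AᵀP(A−BK) = [4.4661 0.8919; 0.8919 0.3040]
tr(P') = 4.7702

4.7702


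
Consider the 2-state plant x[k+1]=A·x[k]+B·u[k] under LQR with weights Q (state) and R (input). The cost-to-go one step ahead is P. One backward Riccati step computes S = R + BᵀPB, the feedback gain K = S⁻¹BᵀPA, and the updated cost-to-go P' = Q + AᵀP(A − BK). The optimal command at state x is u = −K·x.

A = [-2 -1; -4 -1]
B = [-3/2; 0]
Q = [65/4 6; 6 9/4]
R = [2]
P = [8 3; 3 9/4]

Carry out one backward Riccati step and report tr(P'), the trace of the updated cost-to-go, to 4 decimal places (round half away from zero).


48.9375

BᵀP = [-12.0000 -4.5000]
S = R + BᵀPB = [2] + [18.0000] = [20.0000]
BᵀPA = [42.0000 16.5000]
K = S⁻¹·BᵀPA = [2.1000 0.8250]
A−BK = [1.1500 0.2375; -4.0000 -1.0000]
AᵀP(A−BK) = [27.8000 8.3500; 8.3500 2.6375]
P' = Q + AᵀP(A−BK) = [44.0500 14.3500; 14.3500 4.8875]
tr(P') = 48.9375


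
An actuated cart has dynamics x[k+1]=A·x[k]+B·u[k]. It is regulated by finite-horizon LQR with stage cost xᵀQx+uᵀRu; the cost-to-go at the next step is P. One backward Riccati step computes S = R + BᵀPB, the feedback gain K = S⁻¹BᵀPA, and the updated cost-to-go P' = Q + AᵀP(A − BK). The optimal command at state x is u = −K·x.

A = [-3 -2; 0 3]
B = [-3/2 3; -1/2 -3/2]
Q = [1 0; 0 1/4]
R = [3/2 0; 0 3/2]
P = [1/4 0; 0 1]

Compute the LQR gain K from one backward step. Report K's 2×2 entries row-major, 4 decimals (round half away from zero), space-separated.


BᵀP = [-0.3750 -0.5000; 0.7500 -1.5000]
S = R + BᵀPB = [3/2 0; 0 3/2] + [0.8125 -0.3750; -0.3750 4.5000] = [2.3125 -0.3750; -0.3750 6.0000]
BᵀPA = [1.1250 -0.7500; -2.2500 -6.0000]
K = S⁻¹·BᵀPA = [0.4300 -0.4915; -0.3481 -1.0307]
A−BK = [-1.3106 0.3549; -0.3072 1.2082]
AᵀP(A−BK) = [0.9829 -0.2662; -0.2662 3.4471]
P' = Q + AᵀP(A−BK) = [1.9829 -0.2662; -0.2662 3.6971]
tr(P') = 5.6800

0.4300 -0.4915 -0.3481 -1.0307


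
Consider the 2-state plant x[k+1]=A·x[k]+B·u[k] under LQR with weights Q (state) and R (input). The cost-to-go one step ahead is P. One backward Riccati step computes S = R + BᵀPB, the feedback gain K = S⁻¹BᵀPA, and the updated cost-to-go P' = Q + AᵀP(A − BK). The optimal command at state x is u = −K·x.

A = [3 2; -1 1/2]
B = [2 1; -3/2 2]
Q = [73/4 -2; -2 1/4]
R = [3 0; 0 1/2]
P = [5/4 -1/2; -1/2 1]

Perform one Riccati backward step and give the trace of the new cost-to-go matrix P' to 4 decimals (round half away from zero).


BᵀP = [3.2500 -2.5000; 0.2500 1.5000]
S = R + BᵀPB = [3 0; 0 1/2] + [10.2500 -1.7500; -1.7500 3.2500] = [13.2500 -1.7500; -1.7500 3.7500]
BᵀPA = [12.2500 5.2500; -0.7500 1.2500]
K = S⁻¹·BᵀPA = [0.9571 0.4692; 0.2466 0.5523]
A−BK = [0.8391 0.5094; -0.0576 0.0992]
AᵀP(A−BK) = [3.7105 1.9169; 1.9169 1.0965]
P' = Q + AᵀP(A−BK) = [21.9605 -0.0831; -0.0831 1.3465]
tr(P') = 23.3070

23.3070


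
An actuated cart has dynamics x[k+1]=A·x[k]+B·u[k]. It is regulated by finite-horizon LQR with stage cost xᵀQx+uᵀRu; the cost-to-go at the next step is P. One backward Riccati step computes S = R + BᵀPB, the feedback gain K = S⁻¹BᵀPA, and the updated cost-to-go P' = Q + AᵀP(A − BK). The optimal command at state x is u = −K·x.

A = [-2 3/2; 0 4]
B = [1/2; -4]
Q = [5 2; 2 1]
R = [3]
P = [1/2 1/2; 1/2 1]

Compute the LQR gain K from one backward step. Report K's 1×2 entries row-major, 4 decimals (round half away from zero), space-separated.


BᵀP = [-1.7500 -3.7500]
S = R + BᵀPB = [3] + [14.1250] = [17.1250]
BᵀPA = [3.5000 -17.6250]
K = S⁻¹·BᵀPA = [0.2044 -1.0292]
A−BK = [-2.1022 2.0146; 0.8175 -0.1168]
AᵀP(A−BK) = [1.2847 -1.8978; -1.8978 4.9854]
P' = Q + AᵀP(A−BK) = [6.2847 0.1022; 0.1022 5.9854]
tr(P') = 12.2701

0.2044 -1.0292


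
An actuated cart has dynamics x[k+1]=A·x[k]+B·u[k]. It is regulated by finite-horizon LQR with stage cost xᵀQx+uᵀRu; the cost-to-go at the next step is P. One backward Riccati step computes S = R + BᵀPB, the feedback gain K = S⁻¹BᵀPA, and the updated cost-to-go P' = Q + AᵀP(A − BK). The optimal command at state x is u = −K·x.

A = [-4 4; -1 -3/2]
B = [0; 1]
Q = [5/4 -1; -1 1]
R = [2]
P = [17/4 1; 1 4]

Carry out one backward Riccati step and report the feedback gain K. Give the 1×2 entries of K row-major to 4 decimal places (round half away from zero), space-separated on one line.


BᵀP = [1.0000 4.0000]
S = R + BᵀPB = [2] + [4.0000] = [6.0000]
BᵀPA = [-8.0000 -2.0000]
K = S⁻¹·BᵀPA = [-1.3333 -0.3333]
A−BK = [-4.0000 4.0000; 0.3333 -1.1667]
AᵀP(A−BK) = [69.3333 -62.6667; -62.6667 64.3333]
P' = Q + AᵀP(A−BK) = [70.5833 -63.6667; -63.6667 65.3333]
tr(P') = 135.9167

-1.3333 -0.3333


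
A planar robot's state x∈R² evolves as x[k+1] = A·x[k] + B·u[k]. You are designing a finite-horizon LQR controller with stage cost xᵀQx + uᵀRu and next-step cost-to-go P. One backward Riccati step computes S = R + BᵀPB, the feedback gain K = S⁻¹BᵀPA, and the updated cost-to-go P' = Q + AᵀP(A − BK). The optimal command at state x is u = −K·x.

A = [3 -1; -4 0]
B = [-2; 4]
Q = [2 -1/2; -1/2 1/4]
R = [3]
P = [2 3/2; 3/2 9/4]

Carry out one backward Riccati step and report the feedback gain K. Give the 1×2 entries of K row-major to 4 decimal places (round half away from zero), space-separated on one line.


-0.7826 -0.0870

BᵀP = [2.0000 6.0000]
S = R + BᵀPB = [3] + [20.0000] = [23.0000]
BᵀPA = [-18.0000 -2.0000]
K = S⁻¹·BᵀPA = [-0.7826 -0.0870]
A−BK = [1.4348 -1.1739; -0.8696 0.3478]
AᵀP(A−BK) = [3.9130 -1.5652; -1.5652 1.8261]
P' = Q + AᵀP(A−BK) = [5.9130 -2.0652; -2.0652 2.0761]
tr(P') = 7.9891


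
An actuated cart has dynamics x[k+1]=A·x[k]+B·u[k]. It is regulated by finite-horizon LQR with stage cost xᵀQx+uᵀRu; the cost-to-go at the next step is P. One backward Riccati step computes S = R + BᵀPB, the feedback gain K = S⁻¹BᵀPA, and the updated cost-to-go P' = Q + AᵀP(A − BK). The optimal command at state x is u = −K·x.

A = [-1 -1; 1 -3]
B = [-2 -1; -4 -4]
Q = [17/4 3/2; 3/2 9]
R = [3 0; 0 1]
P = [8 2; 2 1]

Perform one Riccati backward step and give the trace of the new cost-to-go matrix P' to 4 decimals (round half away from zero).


BᵀP = [-24.0000 -8.0000; -16.0000 -6.0000]
S = R + BᵀPB = [3 0; 0 1] + [80.0000 56.0000; 56.0000 40.0000] = [83.0000 56.0000; 56.0000 41.0000]
BᵀPA = [16.0000 48.0000; 10.0000 34.0000]
K = S⁻¹·BᵀPA = [0.3596 0.2397; -0.2472 0.5019]
A−BK = [-0.5281 -0.0187; 1.4494 -0.0337]
AᵀP(A−BK) = [1.7191 0.1461; 0.1461 0.4307]
P' = Q + AᵀP(A−BK) = [5.9691 1.6461; 1.6461 9.4307]
tr(P') = 15.3998

15.3998


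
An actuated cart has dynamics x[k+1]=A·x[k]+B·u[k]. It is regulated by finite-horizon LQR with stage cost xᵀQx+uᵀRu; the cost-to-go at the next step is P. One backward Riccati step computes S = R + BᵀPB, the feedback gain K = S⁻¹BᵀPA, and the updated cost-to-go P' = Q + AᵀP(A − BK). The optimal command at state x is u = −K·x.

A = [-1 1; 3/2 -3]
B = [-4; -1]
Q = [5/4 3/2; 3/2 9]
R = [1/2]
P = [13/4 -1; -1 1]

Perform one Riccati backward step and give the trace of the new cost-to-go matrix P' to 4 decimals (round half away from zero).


21.3242

BᵀP = [-12.0000 3.0000]
S = R + BᵀPB = [1/2] + [45.0000] = [45.5000]
BᵀPA = [16.5000 -21.0000]
K = S⁻¹·BᵀPA = [0.3626 -0.4615]
A−BK = [0.4505 -0.8462; 1.8626 -3.4615]
AᵀP(A−BK) = [2.5165 -4.6346; -4.6346 8.5577]
P' = Q + AᵀP(A−BK) = [3.7665 -3.1346; -3.1346 17.5577]
tr(P') = 21.3242


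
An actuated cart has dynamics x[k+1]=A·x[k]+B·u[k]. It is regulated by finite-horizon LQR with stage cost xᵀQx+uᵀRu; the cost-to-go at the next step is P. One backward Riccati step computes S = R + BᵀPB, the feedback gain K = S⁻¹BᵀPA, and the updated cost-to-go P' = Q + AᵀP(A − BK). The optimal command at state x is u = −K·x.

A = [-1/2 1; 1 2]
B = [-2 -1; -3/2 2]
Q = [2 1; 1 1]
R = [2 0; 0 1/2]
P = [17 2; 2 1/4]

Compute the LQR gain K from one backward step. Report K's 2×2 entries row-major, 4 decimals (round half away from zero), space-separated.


0.1026 -0.4122 0.2002 -0.4149

BᵀP = [-37.0000 -4.3750; -13.0000 -1.5000]
S = R + BᵀPB = [2 0; 0 1/2] + [80.5625 28.2500; 28.2500 10.0000] = [82.5625 28.2500; 28.2500 10.5000]
BᵀPA = [14.1250 -45.7500; 5.0000 -16.0000]
K = S⁻¹·BᵀPA = [0.1026 -0.4122; 0.2002 -0.4149]
A−BK = [-0.0946 -0.2392; 0.7535 2.2115]
AᵀP(A−BK) = [0.0500 -0.1037; -0.1037 0.5052]
P' = Q + AᵀP(A−BK) = [2.0500 0.8963; 0.8963 1.5052]
tr(P') = 3.5553


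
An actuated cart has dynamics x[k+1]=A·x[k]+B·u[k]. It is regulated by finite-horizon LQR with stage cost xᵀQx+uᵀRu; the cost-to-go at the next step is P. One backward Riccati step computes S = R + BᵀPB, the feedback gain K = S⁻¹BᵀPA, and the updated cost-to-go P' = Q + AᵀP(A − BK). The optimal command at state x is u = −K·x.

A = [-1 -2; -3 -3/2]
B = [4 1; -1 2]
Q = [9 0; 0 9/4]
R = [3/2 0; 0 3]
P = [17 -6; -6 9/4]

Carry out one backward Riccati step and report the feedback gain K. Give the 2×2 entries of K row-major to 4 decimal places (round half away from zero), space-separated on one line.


0.0298 -0.3256 -0.2283 -0.1501

BᵀP = [74.0000 -26.2500; 5.0000 -1.5000]
S = R + BᵀPB = [3/2 0; 0 3] + [322.2500 21.5000; 21.5000 2.0000] = [323.7500 21.5000; 21.5000 5.0000]
BᵀPA = [4.7500 -108.6250; -0.5000 -7.7500]
K = S⁻¹·BᵀPA = [0.0298 -0.3256; -0.2283 -0.1501]
A−BK = [-0.8911 -0.5477; -2.5136 -1.5253]
AᵀP(A−BK) = [0.9942 0.5963; 0.5963 0.5360]
P' = Q + AᵀP(A−BK) = [9.9942 0.5963; 0.5963 2.7860]
tr(P') = 12.7802
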